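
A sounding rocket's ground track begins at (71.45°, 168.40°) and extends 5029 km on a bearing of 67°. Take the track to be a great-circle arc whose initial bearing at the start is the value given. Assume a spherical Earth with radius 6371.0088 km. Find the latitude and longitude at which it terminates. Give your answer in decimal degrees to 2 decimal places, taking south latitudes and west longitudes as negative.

δ = 5029/6371.0088 = 0.789357 rad (45.2268°).
Converting: φ₁ = 1.247038 rad, θ = 1.169371 rad.
Applying the spherical law of cosines for sides, sin φ₂ = sin φ₁ cos δ + cos φ₁ sin δ cos θ = 0.755954, so φ₂ = 49.11°.
Then Δλ = atan2(0.207889, -0.012378) = 1.630267 rad, from sin θ sin δ cos φ₁ over cos δ − sin φ₁ sin φ₂.
λ₂ = 168.40° + 93.41° = 261.81°, normalized to (−180°, 180°] → -98.19°.

latitude 49.11°, longitude -98.19°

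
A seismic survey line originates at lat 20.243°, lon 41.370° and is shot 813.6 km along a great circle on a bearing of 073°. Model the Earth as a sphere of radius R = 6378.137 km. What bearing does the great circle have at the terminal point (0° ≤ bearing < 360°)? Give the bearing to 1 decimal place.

δ = 813.6/6378.137 = 0.127561 rad (7.3087°).
With φ₁ = 20.243° = 0.353307 rad and θ = 73° = 1.274090 rad:
Applying the spherical law of cosines for sides, sin φ₂ = sin φ₁ cos δ + cos φ₁ sin δ cos θ = 0.378088, so φ₂ = 22.215°.
For the longitude increment, Δλ = atan2( sin θ sin δ cos φ₁, cos δ − sin φ₁ sin φ₂ ) = atan2(0.114142, 0.861056) = 7.551°.
λ₂ = 41.370° + 7.551° = 48.921°.
The forward bearing on arrival equals the back-azimuth from the destination plus 180°.
Back-azimuth from P₂ (22.2°, 48.9°) to P₁ (20.2°, 41.4°), with Δλ' = λ₁ − λ₂ = -7.6°: atan2( sin Δλ' cos φ₁ , cos φ₂ sin φ₁ − sin φ₂ cos φ₁ cos Δλ' ) = 255.7°.
Final bearing = (255.7° + 180°) mod 360° = 75.7°.

final bearing 75.7°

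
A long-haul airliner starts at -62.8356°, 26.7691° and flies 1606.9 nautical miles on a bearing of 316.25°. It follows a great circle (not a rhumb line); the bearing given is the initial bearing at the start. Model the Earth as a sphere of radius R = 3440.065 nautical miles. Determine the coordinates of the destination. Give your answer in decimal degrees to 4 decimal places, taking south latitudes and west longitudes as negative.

latitude -40.2317°, longitude 2.6970°

Central angle δ = d/R = 0.467113 rad.
Start latitude φ₁ = -1.096688 rad; initial bearing θ = 5.519604 rad.
Destination latitude: φ₂ = arcsin( sin φ₁ cos δ + cos φ₁ sin δ cos θ ) = arcsin(-0.645880) = -40.2317°.
Then Δλ = atan2(-0.142166, 0.318233) = -0.420137 rad, from sin θ sin δ cos φ₁ over cos δ − sin φ₁ sin φ₂.
λ₂ = λ₁ + Δλ = 2.6970°.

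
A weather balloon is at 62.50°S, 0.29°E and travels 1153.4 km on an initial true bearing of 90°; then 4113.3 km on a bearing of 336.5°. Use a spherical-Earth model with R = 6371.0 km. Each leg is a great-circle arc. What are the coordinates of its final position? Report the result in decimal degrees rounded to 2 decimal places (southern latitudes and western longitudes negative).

Apply the spherical direct solution leg by leg, carrying full precision between legs.
Leg 1: from (-62.50°, 0.29°), δ = 1153.4/6371 = 0.181039 rad, θ = 90° → φ = -60.75°, λ = 21.91°.
Leg 2: from (-60.75°, 21.91°), δ = 4113.3/6371 = 0.645629 rad, θ = 336.5° → φ = -25.30°, λ = 6.52°.

latitude -25.30°, longitude 6.52°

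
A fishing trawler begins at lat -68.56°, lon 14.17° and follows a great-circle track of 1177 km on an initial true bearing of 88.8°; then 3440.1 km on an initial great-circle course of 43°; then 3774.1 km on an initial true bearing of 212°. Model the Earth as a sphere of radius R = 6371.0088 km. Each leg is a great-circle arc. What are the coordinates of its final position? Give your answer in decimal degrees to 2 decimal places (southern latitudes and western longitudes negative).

Apply the spherical direct solution leg by leg, carrying full precision between legs.
Leg 1: from (-68.56°, 14.17°), δ = 1177/6371.0088 = 0.184743 rad, θ = 88.8° → φ = -66.00°, λ = 41.01°.
Leg 2: from (-66.00°, 41.01°), δ = 3440.1/6371.0088 = 0.539962 rad, θ = 43° → φ = -39.10°, λ = 67.87°.
Leg 3: from (-39.10°, 67.87°), δ = 3774.1/6371.0088 = 0.592387 rad, θ = 212° → φ = -62.96°, λ = 27.27°.

latitude -62.96°, longitude 27.27°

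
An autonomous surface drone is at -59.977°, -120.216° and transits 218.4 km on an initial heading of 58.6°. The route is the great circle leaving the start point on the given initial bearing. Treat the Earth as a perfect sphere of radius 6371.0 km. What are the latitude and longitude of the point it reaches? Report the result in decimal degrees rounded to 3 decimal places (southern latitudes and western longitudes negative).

latitude -58.913°, longitude -116.968°

Central angle δ = d/R = 0.034280 rad.
With φ₁ = -59.977° = -1.046796 rad and θ = 58.6° = 1.022763 rad:
Applying the spherical law of cosines for sides, sin φ₂ = sin φ₁ cos δ + cos φ₁ sin δ cos θ = -0.856381, so φ₂ = -58.913°.
Then Δλ = atan2(0.014637, 0.257936) = 0.056687 rad, from sin θ sin δ cos φ₁ over cos δ − sin φ₁ sin φ₂.
λ₂ = -120.216° + 3.248° = -116.968°.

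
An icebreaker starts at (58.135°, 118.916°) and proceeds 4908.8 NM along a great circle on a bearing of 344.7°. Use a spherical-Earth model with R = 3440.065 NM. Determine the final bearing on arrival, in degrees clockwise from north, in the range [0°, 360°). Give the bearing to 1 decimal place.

Central angle δ = d/R = 1.426950 rad.
Converting: φ₁ = 1.014647 rad, θ = 6.016150 rad.
Destination latitude: φ₂ = arcsin( sin φ₁ cos δ + cos φ₁ sin δ cos θ ) = arcsin(0.625697) = 38.733°.
For the longitude increment, Δλ = atan2( sin θ sin δ cos φ₁, cos δ − sin φ₁ sin φ₂ ) = atan2(-0.137865, -0.388050) = -160.441°.
λ₂ = 118.916° + -160.441° = -41.525°.
The forward bearing on arrival equals the back-azimuth from the destination plus 180°.
Back-azimuth from P₂ (38.7°, -41.5°) to P₁ (58.1°, 118.9°), with Δλ' = λ₁ − λ₂ = 160.4°: atan2( sin Δλ' cos φ₁ , cos φ₂ sin φ₁ − sin φ₂ cos φ₁ cos Δλ' ) = 10.3°.
Final bearing = (10.3° + 180°) mod 360° = 190.3°.

final bearing 190.3°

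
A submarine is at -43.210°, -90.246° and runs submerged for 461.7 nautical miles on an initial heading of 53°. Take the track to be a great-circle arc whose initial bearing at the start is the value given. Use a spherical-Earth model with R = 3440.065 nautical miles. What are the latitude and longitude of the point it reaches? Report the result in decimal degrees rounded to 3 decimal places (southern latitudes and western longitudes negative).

Angular distance δ = d/R = 461.7 / 3440.065 = 0.134213 rad.
Start latitude φ₁ = -0.754157 rad; initial bearing θ = 0.925025 rad.
Applying the spherical law of cosines for sides, sin φ₂ = sin φ₁ cos δ + cos φ₁ sin δ cos θ = -0.619824, so φ₂ = -38.303°.
Δλ = atan2( sin θ sin δ cos φ₁ , cos δ − sin φ₁ sin φ₂ ) = atan2(0.077889, 0.566630) = 0.136604 rad = 7.827°.
λ₂ = λ₁ + Δλ = -82.419°.

latitude -38.303°, longitude -82.419°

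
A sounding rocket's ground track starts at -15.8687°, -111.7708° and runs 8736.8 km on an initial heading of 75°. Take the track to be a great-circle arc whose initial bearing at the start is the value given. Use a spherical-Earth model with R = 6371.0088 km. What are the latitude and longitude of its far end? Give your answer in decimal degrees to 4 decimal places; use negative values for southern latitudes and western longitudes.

The arc subtends δ = 8736.8/6371.0088 = 1.371337 rad at the centre.
Start latitude φ₁ = -0.276961 rad; initial bearing θ = 1.308997 rad.
Applying the spherical law of cosines for sides, sin φ₂ = sin φ₁ cos δ + cos φ₁ sin δ cos θ = 0.189842, so φ₂ = 10.9436°.
Then Δλ = atan2(0.910694, 0.250049) = 1.302831 rad, from sin θ sin δ cos φ₁ over cos δ − sin φ₁ sin φ₂.
Hence λ₂ = -111.7708° + 74.6467° = -37.1241°.

latitude 10.9436°, longitude -37.1241°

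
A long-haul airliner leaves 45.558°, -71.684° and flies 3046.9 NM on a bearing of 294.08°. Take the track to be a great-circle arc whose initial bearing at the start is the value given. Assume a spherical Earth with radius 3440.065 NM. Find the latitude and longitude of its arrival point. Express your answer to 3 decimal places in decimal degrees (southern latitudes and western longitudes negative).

The arc subtends δ = 3046.9/3440.065 = 0.885710 rad at the centre.
With φ₁ = 45.558° = 0.795137 rad and θ = 294.08° = 5.132664 rad:
sin φ₂ = sin φ₁ cos δ + cos φ₁ sin δ cos θ = (0.713960)(0.632740) + (0.700187)(0.774364)(0.408012) = 0.672975
φ₂ = asin(0.672975) = 0.738223 rad = 42.297°.
Then Δλ = atan2(-0.495016, 0.152263) = -1.272389 rad, from sin θ sin δ cos φ₁ over cos δ − sin φ₁ sin φ₂.
Hence λ₂ = -71.684° + -72.902° = -144.586°.

latitude 42.297°, longitude -144.586°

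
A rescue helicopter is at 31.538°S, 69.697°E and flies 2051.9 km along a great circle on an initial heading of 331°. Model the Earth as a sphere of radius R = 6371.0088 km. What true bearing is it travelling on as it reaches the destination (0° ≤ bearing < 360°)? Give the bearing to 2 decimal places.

Angular distance δ = d/R = 2051.9 / 6371.0088 = 0.322068 rad.
Start latitude φ₁ = -0.550442 rad; initial bearing θ = 5.777040 rad.
Applying the spherical law of cosines for sides, sin φ₂ = sin φ₁ cos δ + cos φ₁ sin δ cos θ = -0.260218, so φ₂ = -15.083°.
Δλ = atan2( sin θ sin δ cos φ₁ , cos δ − sin φ₁ sin φ₂ ) = atan2(-0.130790, 0.812472) = -0.159608 rad = -9.145°.
λ₂ = 69.697° + -9.145° = 60.552°.
The forward bearing on arrival equals the back-azimuth from the destination plus 180°.
Back-azimuth from P₂ (-15.08°, 60.55°) to P₁ (-31.54°, 69.70°), with Δλ' = λ₁ − λ₂ = 9.14°: atan2( sin Δλ' cos φ₁ , cos φ₂ sin φ₁ − sin φ₂ cos φ₁ cos Δλ' ) = 154.66°.
Final bearing = (154.66° + 180°) mod 360° = 334.66°.

final bearing 334.66°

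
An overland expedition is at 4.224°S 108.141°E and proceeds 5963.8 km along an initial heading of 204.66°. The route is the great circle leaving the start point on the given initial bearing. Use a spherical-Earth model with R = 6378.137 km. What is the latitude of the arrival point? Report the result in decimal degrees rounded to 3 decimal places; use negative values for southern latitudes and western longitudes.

The arc subtends δ = 5963.8/6378.137 = 0.935038 rad at the centre.
Converting: φ₁ = -0.073723 rad, θ = 3.571991 rad.
Applying the spherical law of cosines for sides, sin φ₂ = sin φ₁ cos δ + cos φ₁ sin δ cos θ = -0.772990, so φ₂ = -50.623°.
Δλ = atan2( sin θ sin δ cos φ₁ , cos δ − sin φ₁ sin φ₂ ) = atan2(-0.334803, 0.536853) = -0.557620 rad = -31.949°.
Hence λ₂ = 108.141° + -31.949° = 76.192°.

latitude -50.623°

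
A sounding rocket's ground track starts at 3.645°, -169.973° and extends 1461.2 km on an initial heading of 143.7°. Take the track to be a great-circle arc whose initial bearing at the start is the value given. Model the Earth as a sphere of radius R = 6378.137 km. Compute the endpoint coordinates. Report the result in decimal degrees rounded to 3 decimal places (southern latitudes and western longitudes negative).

Central angle δ = d/R = 0.229095 rad.
Converting: φ₁ = 0.063617 rad, θ = 2.508038 rad.
Applying the spherical law of cosines for sides, sin φ₂ = sin φ₁ cos δ + cos φ₁ sin δ cos θ = -0.120740, so φ₂ = -6.935°.
For the longitude increment, Δλ = atan2( sin θ sin δ cos φ₁, cos δ − sin φ₁ sin φ₂ ) = atan2(0.134172, 0.981548) = 7.784°.
λ₂ = -169.973° + 7.784° = -162.189°.

latitude -6.935°, longitude -162.189°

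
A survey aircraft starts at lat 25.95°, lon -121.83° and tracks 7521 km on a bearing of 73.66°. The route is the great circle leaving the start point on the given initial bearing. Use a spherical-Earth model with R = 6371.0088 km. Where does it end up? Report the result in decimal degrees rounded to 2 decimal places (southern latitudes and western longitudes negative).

The arc subtends δ = 7521/6371.0088 = 1.180504 rad at the centre.
With φ₁ = 25.95° = 0.452913 rad and θ = 73.66° = 1.285610 rad:
Applying the spherical law of cosines for sides, sin φ₂ = sin φ₁ cos δ + cos φ₁ sin δ cos θ = 0.400431, so φ₂ = 23.61°.
Then Δλ = atan2(0.797969, 0.205236) = 1.319055 rad, from sin θ sin δ cos φ₁ over cos δ − sin φ₁ sin φ₂.
λ₂ = λ₁ + Δλ = -46.25°.

latitude 23.61°, longitude -46.25°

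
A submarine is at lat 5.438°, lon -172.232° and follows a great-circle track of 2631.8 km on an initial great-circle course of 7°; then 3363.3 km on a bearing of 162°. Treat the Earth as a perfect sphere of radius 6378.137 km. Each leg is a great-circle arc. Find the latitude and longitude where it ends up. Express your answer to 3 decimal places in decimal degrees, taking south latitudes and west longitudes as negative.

Apply the spherical direct solution leg by leg, carrying full precision between legs.
Leg 1: from (5.438°, -172.232°), δ = 2631.8/6378.137 = 0.412628 rad, θ = 7° → φ = 28.885°, λ = -169.032°.
Leg 2: from (28.885°, -169.032°), δ = 3363.3/6378.137 = 0.527317 rad, θ = 162° → φ = -0.092°, λ = -160.086°.

latitude -0.092°, longitude -160.086°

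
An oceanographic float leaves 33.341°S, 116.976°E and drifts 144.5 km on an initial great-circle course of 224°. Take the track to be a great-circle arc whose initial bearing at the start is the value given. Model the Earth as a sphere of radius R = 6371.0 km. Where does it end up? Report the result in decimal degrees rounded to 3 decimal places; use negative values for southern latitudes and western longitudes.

δ = 144.5/6371 = 0.022681 rad (1.2995°).
Start latitude φ₁ = -0.581910 rad; initial bearing θ = 3.909538 rad.
Applying the spherical law of cosines for sides, sin φ₂ = sin φ₁ cos δ + cos φ₁ sin δ cos θ = -0.563108, so φ₂ = -34.271°.
For the longitude increment, Δλ = atan2( sin θ sin δ cos φ₁, cos δ − sin φ₁ sin φ₂ ) = atan2(-0.013161, 0.690247) = -1.092°.
λ₂ = 116.976° + -1.092° = 115.884°.

latitude -34.271°, longitude 115.884°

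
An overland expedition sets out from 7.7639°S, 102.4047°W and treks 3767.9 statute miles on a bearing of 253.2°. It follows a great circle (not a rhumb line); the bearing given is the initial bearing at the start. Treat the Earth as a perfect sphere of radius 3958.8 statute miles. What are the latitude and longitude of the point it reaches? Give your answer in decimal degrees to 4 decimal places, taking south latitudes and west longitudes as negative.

The arc subtends δ = 3767.9/3958.8 = 0.951778 rad at the centre.
With φ₁ = -7.7639° = -0.135506 rad and θ = 253.2° = 4.419174 rad:
sin φ₂ = sin φ₁ cos δ + cos φ₁ sin δ cos θ = (-0.135091)(0.580236) + (0.990833)(0.814449)(-0.289032) = -0.311628
φ₂ = asin(-0.311628) = -0.316906 rad = -18.1574°.
Then Δλ = atan2(-0.772540, 0.538137) = -0.962368 rad, from sin θ sin δ cos φ₁ over cos δ − sin φ₁ sin φ₂.
λ₂ = -102.4047° + -55.1396° = -157.5443°.

latitude -18.1574°, longitude -157.5443°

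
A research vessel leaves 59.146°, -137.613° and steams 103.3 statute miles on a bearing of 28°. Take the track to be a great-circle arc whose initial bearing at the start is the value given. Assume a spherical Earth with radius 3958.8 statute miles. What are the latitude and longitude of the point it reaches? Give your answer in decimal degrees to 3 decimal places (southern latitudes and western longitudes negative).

δ = 103.3/3958.8 = 0.026094 rad (1.4951°).
Start latitude φ₁ = 1.032292 rad; initial bearing θ = 0.488692 rad.
sin φ₂ = sin φ₁ cos δ + cos φ₁ sin δ cos θ = (0.858477)(0.999660) + (0.512852)(0.026091)(0.882948) = 0.869999
φ₂ = asin(0.869999) = 1.055201 rad = 60.459°.
For the longitude increment, Δλ = atan2( sin θ sin δ cos φ₁, cos δ − sin φ₁ sin φ₂ ) = atan2(0.006282, 0.252785) = 1.424°.
Hence λ₂ = -137.613° + 1.424° = -136.189°.

latitude 60.459°, longitude -136.189°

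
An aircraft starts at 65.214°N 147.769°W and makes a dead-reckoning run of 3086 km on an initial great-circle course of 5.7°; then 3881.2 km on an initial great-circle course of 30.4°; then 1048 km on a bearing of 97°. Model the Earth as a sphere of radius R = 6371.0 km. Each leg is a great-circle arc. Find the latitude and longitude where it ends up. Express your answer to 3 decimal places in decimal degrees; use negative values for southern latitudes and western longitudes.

Apply the spherical direct solution leg by leg, carrying full precision between legs.
Leg 1: from (65.214°, -147.769°), δ = 3086/6371 = 0.484382 rad, θ = 5.7° → φ = 86.108°, λ = -10.726°.
Leg 2: from (86.108°, -10.726°), δ = 3881.2/6371 = 0.609198 rad, θ = 30.4° → φ = 58.398°, λ = 135.730°.
Leg 3: from (58.398°, 135.730°), δ = 1048/6371 = 0.164495 rad, θ = 97° → φ = 56.074°, λ = 152.661°.

latitude 56.074°, longitude 152.661°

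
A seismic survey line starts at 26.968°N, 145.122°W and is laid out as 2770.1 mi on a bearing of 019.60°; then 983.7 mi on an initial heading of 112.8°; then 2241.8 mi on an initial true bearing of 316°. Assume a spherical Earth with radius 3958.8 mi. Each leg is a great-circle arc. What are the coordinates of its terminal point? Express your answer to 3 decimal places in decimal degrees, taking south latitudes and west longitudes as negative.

Apply the spherical direct solution leg by leg, carrying full precision between legs.
Leg 1: from (26.968°, -145.122°), δ = 2770.1/3958.8 = 0.699732 rad, θ = 19.6° → φ = 62.580°, λ = -117.145°.
Leg 2: from (62.580°, -117.145°), δ = 983.7/3958.8 = 0.248484 rad, θ = 112.8° → φ = 54.736°, λ = -94.023°.
Leg 3: from (54.736°, -94.023°), δ = 2241.8/3958.8 = 0.566283 rad, θ = 316° → φ = 65.763°, λ = -159.234°.

latitude 65.763°, longitude -159.234°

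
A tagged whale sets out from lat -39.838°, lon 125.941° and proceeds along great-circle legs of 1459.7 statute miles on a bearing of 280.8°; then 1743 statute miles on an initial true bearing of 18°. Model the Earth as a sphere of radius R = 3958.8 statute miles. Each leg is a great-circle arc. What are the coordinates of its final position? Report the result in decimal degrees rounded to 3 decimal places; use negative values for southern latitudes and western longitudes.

Apply the spherical direct solution leg by leg, carrying full precision between legs.
Leg 1: from (-39.838°, 125.941°), δ = 1459.7/3958.8 = 0.368723 rad, θ = 280.8° → φ = -33.073°, λ = 100.949°.
Leg 2: from (-33.073°, 100.949°), δ = 1743/3958.8 = 0.440285 rad, θ = 18° → φ = -8.859°, λ = 108.609°.

latitude -8.859°, longitude 108.609°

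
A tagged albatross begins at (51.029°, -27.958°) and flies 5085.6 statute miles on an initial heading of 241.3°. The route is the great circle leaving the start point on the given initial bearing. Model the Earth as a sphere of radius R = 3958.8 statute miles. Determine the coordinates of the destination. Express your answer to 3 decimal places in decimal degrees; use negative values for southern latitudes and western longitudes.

The arc subtends δ = 5085.6/3958.8 = 1.284632 rad at the centre.
With φ₁ = 51.029° = 0.890624 rad and θ = 241.3° = 4.211479 rad:
Applying the spherical law of cosines for sides, sin φ₂ = sin φ₁ cos δ + cos φ₁ sin δ cos θ = -0.070285, so φ₂ = -4.030°.
Then Δλ = atan2(-0.529227, 0.336919) = -1.003882 rad, from sin θ sin δ cos φ₁ over cos δ − sin φ₁ sin φ₂.
λ₂ = -27.958° + -57.518° = -85.476°.

latitude -4.030°, longitude -85.476°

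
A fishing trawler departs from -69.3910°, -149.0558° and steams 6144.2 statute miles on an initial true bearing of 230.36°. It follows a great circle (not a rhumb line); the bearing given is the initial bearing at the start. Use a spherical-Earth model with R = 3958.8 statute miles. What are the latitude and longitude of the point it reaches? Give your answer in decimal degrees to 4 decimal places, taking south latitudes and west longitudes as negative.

latitude -14.0090°, longitude 83.4612°

δ = 6144.2/3958.8 = 1.552036 rad (88.9251°).
Converting: φ₁ = -1.211101 rad, θ = 4.020540 rad.
Destination latitude: φ₂ = arcsin( sin φ₁ cos δ + cos φ₁ sin δ cos θ ) = arcsin(-0.242075) = -14.0090°.
Then Δλ = atan2(-0.271008, -0.207824) = -2.224998 rad, from sin θ sin δ cos φ₁ over cos δ − sin φ₁ sin φ₂.
λ₂ = -149.0558° + -127.4830° = -276.5388°, normalized to (−180°, 180°] → 83.4612°.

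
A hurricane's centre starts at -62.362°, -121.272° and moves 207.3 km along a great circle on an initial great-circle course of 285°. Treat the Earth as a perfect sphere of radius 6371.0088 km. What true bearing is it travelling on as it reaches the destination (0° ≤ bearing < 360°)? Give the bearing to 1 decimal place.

final bearing 288.4°

Angular distance δ = d/R = 207.3 / 6371.0088 = 0.032538 rad.
Converting: φ₁ = -1.088422 rad, θ = 4.974188 rad.
Destination latitude: φ₂ = arcsin( sin φ₁ cos δ + cos φ₁ sin δ cos θ ) = arcsin(-0.881521) = -61.826°.
Δλ = atan2( sin θ sin δ cos φ₁ , cos δ − sin φ₁ sin φ₂ ) = atan2(-0.014577, 0.218534) = -0.066605 rad = -3.816°.
λ₂ = -121.272° + -3.816° = -125.088°.
The forward bearing on arrival equals the back-azimuth from the destination plus 180°.
Back-azimuth from P₂ (-61.8°, -125.1°) to P₁ (-62.4°, -121.3°), with Δλ' = λ₁ − λ₂ = 3.8°: atan2( sin Δλ' cos φ₁ , cos φ₂ sin φ₁ − sin φ₂ cos φ₁ cos Δλ' ) = 108.4°.
Final bearing = (108.4° + 180°) mod 360° = 288.4°.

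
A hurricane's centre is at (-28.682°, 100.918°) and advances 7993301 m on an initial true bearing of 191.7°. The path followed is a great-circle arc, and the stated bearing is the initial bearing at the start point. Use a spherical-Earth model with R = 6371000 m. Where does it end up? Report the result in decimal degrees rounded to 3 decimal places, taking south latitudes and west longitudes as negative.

latitude -74.953°, longitude -31.144°

The arc subtends δ = 7993301/6371000 = 1.254638 rad at the centre.
With φ₁ = -28.682° = -0.500595 rad and θ = 191.7° = 3.345796 rad:
sin φ₂ = sin φ₁ cos δ + cos φ₁ sin δ cos θ = (-0.479948)(0.310917) + (0.877297)(0.950437)(-0.979223) = -0.965715
φ₂ = asin(-0.965715) = -1.308185 rad = -74.953°.
Δλ = atan2( sin θ sin δ cos φ₁ , cos δ − sin φ₁ sin φ₂ ) = atan2(-0.169087, -0.152576) = -2.304908 rad = -132.062°.
λ₂ = λ₁ + Δλ = -31.144°.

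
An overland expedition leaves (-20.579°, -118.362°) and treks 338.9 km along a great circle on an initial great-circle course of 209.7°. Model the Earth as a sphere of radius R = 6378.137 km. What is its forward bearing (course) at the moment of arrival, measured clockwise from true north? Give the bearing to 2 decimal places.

final bearing 210.31°

Angular distance δ = d/R = 338.9 / 6378.137 = 0.053135 rad.
Start latitude φ₁ = -0.359171 rad; initial bearing θ = 3.659955 rad.
Destination latitude: φ₂ = arcsin( sin φ₁ cos δ + cos φ₁ sin δ cos θ ) = arcsin(-0.394191) = -23.216°.
Then Δλ = atan2(-0.024635, 0.860031) = -0.028636 rad, from sin θ sin δ cos φ₁ over cos δ − sin φ₁ sin φ₂.
λ₂ = -118.362° + -1.641° = -120.003°.
The forward bearing on arrival equals the back-azimuth from the destination plus 180°.
Back-azimuth from P₂ (-23.22°, -120.00°) to P₁ (-20.58°, -118.36°), with Δλ' = λ₁ − λ₂ = 1.64°: atan2( sin Δλ' cos φ₁ , cos φ₂ sin φ₁ − sin φ₂ cos φ₁ cos Δλ' ) = 30.31°.
Final bearing = (30.31° + 180°) mod 360° = 210.31°.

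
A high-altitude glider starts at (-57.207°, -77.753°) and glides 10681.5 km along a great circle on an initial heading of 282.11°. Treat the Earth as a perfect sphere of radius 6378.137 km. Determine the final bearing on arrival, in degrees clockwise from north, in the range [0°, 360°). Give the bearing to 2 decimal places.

final bearing 327.28°

Angular distance δ = d/R = 10681.5 / 6378.137 = 1.674705 rad.
With φ₁ = -57.207° = -0.998451 rad and θ = 282.11° = 4.923748 rad:
Destination latitude: φ₂ = arcsin( sin φ₁ cos δ + cos φ₁ sin δ cos θ ) = arcsin(0.200202) = 11.549°.
Then Δλ = atan2(-0.526697, 0.064575) = -1.448802 rad, from sin θ sin δ cos φ₁ over cos δ − sin φ₁ sin φ₂.
Hence λ₂ = -77.753° + -83.010° = -160.763°.
The forward bearing on arrival equals the back-azimuth from the destination plus 180°.
Back-azimuth from P₂ (11.55°, -160.76°) to P₁ (-57.21°, -77.75°), with Δλ' = λ₁ − λ₂ = 83.01°: atan2( sin Δλ' cos φ₁ , cos φ₂ sin φ₁ − sin φ₂ cos φ₁ cos Δλ' ) = 147.28°.
Final bearing = (147.28° + 180°) mod 360° = 327.28°.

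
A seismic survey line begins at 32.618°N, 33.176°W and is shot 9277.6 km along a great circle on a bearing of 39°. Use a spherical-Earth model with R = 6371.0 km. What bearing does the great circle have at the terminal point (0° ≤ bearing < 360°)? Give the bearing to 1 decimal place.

Angular distance δ = d/R = 9277.6 / 6371 = 1.456224 rad.
Start latitude φ₁ = 0.569291 rad; initial bearing θ = 0.680678 rad.
Applying the spherical law of cosines for sides, sin φ₂ = sin φ₁ cos δ + cos φ₁ sin δ cos θ = 0.711909, so φ₂ = 45.390°.
Then Δλ = atan2(0.526591, -0.269422) = 2.043708 rad, from sin θ sin δ cos φ₁ over cos δ − sin φ₁ sin φ₂.
λ₂ = -33.176° + 117.096° = 83.920°.
The forward bearing on arrival equals the back-azimuth from the destination plus 180°.
Back-azimuth from P₂ (45.4°, 83.9°) to P₁ (32.6°, -33.2°), with Δλ' = λ₁ − λ₂ = -117.1°: atan2( sin Δλ' cos φ₁ , cos φ₂ sin φ₁ − sin φ₂ cos φ₁ cos Δλ' ) = 311.0°.
Final bearing = (311.0° + 180°) mod 360° = 131.0°.

final bearing 131.0°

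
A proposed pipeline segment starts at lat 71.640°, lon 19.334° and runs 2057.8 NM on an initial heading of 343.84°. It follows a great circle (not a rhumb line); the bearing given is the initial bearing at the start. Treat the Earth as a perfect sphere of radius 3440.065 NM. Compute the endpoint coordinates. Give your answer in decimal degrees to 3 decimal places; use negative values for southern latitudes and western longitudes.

latitude 72.682°, longitude -128.895°

Angular distance δ = d/R = 2057.8 / 3440.065 = 0.598186 rad.
Start latitude φ₁ = 1.250354 rad; initial bearing θ = 6.001140 rad.
Applying the spherical law of cosines for sides, sin φ₂ = sin φ₁ cos δ + cos φ₁ sin δ cos θ = 0.954668, so φ₂ = 72.682°.
Then Δλ = atan2(-0.049369, -0.079713) = -2.587076 rad, from sin θ sin δ cos φ₁ over cos δ − sin φ₁ sin φ₂.
λ₂ = 19.334° + -148.229° = -128.895°.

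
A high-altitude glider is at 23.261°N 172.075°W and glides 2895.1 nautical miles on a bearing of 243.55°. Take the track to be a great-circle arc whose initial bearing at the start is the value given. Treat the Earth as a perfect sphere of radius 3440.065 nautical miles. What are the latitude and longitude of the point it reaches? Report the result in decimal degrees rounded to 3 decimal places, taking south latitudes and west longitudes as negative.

The arc subtends δ = 2895.1/3440.065 = 0.841583 rad at the centre.
Converting: φ₁ = 0.405981 rad, θ = 4.250749 rad.
Destination latitude: φ₂ = arcsin( sin φ₁ cos δ + cos φ₁ sin δ cos θ ) = arcsin(-0.042019) = -2.408°.
Δλ = atan2( sin θ sin δ cos φ₁ , cos δ − sin φ₁ sin φ₂ ) = atan2(-0.613373, 0.682878) = -0.731829 rad = -41.931°.
λ₂ = -172.075° + -41.931° = -214.006°, normalized to (−180°, 180°] → 145.994°.

latitude -2.408°, longitude 145.994°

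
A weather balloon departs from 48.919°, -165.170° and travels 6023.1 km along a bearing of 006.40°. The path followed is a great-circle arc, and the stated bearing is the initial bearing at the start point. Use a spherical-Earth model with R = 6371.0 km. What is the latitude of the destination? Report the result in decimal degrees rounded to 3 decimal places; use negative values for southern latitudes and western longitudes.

latitude 76.099°

Angular distance δ = d/R = 6023.1 / 6371 = 0.945393 rad.
Start latitude φ₁ = 0.853798 rad; initial bearing θ = 0.111701 rad.
Applying the spherical law of cosines for sides, sin φ₂ = sin φ₁ cos δ + cos φ₁ sin δ cos θ = 0.970711, so φ₂ = 76.099°.
Then Δλ = atan2(0.059385, -0.146280) = 2.755951 rad, from sin θ sin δ cos φ₁ over cos δ − sin φ₁ sin φ₂.
Hence λ₂ = -165.170° + 157.904° = -7.266°.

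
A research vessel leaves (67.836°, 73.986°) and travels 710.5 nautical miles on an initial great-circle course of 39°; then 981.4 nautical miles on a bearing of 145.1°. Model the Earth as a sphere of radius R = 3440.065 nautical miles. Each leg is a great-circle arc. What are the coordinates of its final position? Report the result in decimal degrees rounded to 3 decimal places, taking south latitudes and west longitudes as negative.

Apply the spherical direct solution leg by leg, carrying full precision between legs.
Leg 1: from (67.836°, 73.986°), δ = 710.5/3440.065 = 0.206537 rad, θ = 39° → φ = 75.139°, λ = 104.196°.
Leg 2: from (75.139°, 104.196°), δ = 981.4/3440.065 = 0.285285 rad, θ = 145.1° → φ = 60.260°, λ = 123.137°.

latitude 60.260°, longitude 123.137°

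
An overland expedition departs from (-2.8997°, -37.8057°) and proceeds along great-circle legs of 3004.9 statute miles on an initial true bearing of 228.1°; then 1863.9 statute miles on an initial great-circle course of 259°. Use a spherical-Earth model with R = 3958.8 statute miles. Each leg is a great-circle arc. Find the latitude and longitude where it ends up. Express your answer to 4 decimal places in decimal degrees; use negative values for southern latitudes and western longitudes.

latitude -31.1289°, longitude -105.2960°

Apply the spherical direct solution leg by leg, carrying full precision between legs.
Leg 1: from (-2.8997°, -37.8057°), δ = 3004.9/3958.8 = 0.759043 rad, θ = 228.1° → φ = -29.7181°, λ = -73.9509°.
Leg 2: from (-29.7181°, -73.9509°), δ = 1863.9/3958.8 = 0.470824 rad, θ = 259° → φ = -31.1289°, λ = -105.2960°.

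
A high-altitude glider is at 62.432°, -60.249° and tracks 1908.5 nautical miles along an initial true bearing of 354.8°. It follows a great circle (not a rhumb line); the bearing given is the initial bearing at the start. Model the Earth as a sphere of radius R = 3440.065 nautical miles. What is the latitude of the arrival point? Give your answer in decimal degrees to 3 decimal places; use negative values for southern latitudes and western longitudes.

δ = 1908.5/3440.065 = 0.554786 rad (31.7869°).
With φ₁ = 62.432° = 1.089644 rad and θ = 354.8° = 6.192428 rad:
sin φ₂ = sin φ₁ cos δ + cos φ₁ sin δ cos θ = (0.886462)(0.850013) + (0.462801)(0.526761)(0.995884) = 0.996287
φ₂ = asin(0.996287) = 1.484595 rad = 85.061°.
For the longitude increment, Δλ = atan2( sin θ sin δ cos φ₁, cos δ − sin φ₁ sin φ₂ ) = atan2(-0.022095, -0.033158) = -146.322°.
λ₂ = -60.249° + -146.322° = -206.571°, normalized to (−180°, 180°] → 153.429°.

latitude 85.061°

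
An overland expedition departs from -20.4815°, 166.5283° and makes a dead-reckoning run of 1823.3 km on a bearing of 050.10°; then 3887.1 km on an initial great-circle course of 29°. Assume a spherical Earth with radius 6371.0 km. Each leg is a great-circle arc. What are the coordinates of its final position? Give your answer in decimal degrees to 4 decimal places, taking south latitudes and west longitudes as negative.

Apply the spherical direct solution leg by leg, carrying full precision between legs.
Leg 1: from (-20.4815°, 166.5283°), δ = 1823.3/6371 = 0.286187 rad, θ = 50.1° → φ = -9.5577°, λ = 179.2148°.
Leg 2: from (-9.5577°, 179.2148°), δ = 3887.1/6371 = 0.610124 rad, θ = 29° → φ = 20.9830°, λ = -163.4771°.

latitude 20.9830°, longitude -163.4771°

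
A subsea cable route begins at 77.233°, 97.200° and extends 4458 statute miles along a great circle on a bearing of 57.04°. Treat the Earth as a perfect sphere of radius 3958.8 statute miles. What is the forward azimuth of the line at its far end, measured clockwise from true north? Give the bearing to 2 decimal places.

Central angle δ = d/R = 1.126099 rad.
Converting: φ₁ = 1.347970 rad, θ = 0.995536 rad.
Destination latitude: φ₂ = arcsin( sin φ₁ cos δ + cos φ₁ sin δ cos θ ) = arcsin(0.528085) = 31.876°.
For the longitude increment, Δλ = atan2( sin θ sin δ cos φ₁, cos δ − sin φ₁ sin φ₂ ) = atan2(0.167385, -0.084844) = 116.879°.
λ₂ = 97.200° + 116.879° = 214.079°, normalized to (−180°, 180°] → -145.921°.
The forward bearing on arrival equals the back-azimuth from the destination plus 180°.
Back-azimuth from P₂ (31.88°, -145.92°) to P₁ (77.23°, 97.20°), with Δλ' = λ₁ − λ₂ = 243.12°: atan2( sin Δλ' cos φ₁ , cos φ₂ sin φ₁ − sin φ₂ cos φ₁ cos Δλ' ) = 347.39°.
Final bearing = (347.39° + 180°) mod 360° = 167.39°.

final bearing 167.39°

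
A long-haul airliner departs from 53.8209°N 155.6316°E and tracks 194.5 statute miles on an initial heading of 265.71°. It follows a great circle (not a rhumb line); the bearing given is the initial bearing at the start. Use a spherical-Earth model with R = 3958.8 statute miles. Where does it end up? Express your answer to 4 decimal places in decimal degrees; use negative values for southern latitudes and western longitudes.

The arc subtends δ = 194.5/3958.8 = 0.049131 rad at the centre.
Converting: φ₁ = 0.939352 rad, θ = 4.637514 rad.
sin φ₂ = sin φ₁ cos δ + cos φ₁ sin δ cos θ = (0.807176)(0.998793) + (0.590311)(0.049111)(-0.074805) = 0.804033
φ₂ = asin(0.804033) = 0.934047 rad = 53.5170°.
Δλ = atan2( sin θ sin δ cos φ₁ , cos δ − sin φ₁ sin φ₂ ) = atan2(-0.028910, 0.349797) = -0.082460 rad = -4.7246°.
λ₂ = λ₁ + Δλ = 150.9070°.

latitude 53.5170°, longitude 150.9070°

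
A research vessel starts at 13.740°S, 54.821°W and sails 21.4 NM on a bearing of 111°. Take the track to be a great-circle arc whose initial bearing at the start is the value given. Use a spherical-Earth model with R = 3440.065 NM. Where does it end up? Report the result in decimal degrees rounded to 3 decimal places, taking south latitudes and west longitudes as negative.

latitude -13.867°, longitude -54.478°

δ = 21.4/3440.065 = 0.006221 rad (0.3564°).
Start latitude φ₁ = -0.239808 rad; initial bearing θ = 1.937315 rad.
Applying the spherical law of cosines for sides, sin φ₂ = sin φ₁ cos δ + cos φ₁ sin δ cos θ = -0.239677, so φ₂ = -13.867°.
For the longitude increment, Δλ = atan2( sin θ sin δ cos φ₁, cos δ − sin φ₁ sin φ₂ ) = atan2(0.005641, 0.943053) = 0.343°.
Hence λ₂ = -54.821° + 0.343° = -54.478°.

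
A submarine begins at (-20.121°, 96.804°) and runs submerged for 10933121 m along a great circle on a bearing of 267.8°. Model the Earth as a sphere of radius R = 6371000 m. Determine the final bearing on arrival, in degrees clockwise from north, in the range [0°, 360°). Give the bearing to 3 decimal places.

δ = 10933121/6371000 = 1.716076 rad (98.3239°).
Start latitude φ₁ = -0.351178 rad; initial bearing θ = 4.673992 rad.
sin φ₂ = sin φ₁ cos δ + cos φ₁ sin δ cos θ = (-0.344004)(-0.144769) + (0.938968)(0.989465)(-0.038388) = 0.014136
φ₂ = asin(0.014136) = 0.014136 rad = 0.810°.
Δλ = atan2( sin θ sin δ cos φ₁ , cos δ − sin φ₁ sin φ₂ ) = atan2(-0.928392, -0.139906) = -1.720368 rad = -98.570°.
Hence λ₂ = 96.804° + -98.570° = -1.766°.
The forward bearing on arrival equals the back-azimuth from the destination plus 180°.
Back-azimuth from P₂ (0.810°, -1.766°) to P₁ (-20.121°, 96.804°), with Δλ' = λ₁ − λ₂ = 98.570°: atan2( sin Δλ' cos φ₁ , cos φ₂ sin φ₁ − sin φ₂ cos φ₁ cos Δλ' ) = 110.220°.
Final bearing = (110.220° + 180°) mod 360° = 290.220°.

final bearing 290.220°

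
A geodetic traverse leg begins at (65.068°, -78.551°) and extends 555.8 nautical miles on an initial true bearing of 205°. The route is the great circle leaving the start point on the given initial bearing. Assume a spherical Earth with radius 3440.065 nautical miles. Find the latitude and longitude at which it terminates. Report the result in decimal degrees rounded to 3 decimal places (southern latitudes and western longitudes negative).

latitude 56.464°, longitude -85.620°

δ = 555.8/3440.065 = 0.161567 rad (9.2571°).
Start latitude φ₁ = 1.135651 rad; initial bearing θ = 3.577925 rad.
Applying the spherical law of cosines for sides, sin φ₂ = sin φ₁ cos δ + cos φ₁ sin δ cos θ = 0.833541, so φ₂ = 56.464°.
For the longitude increment, Δλ = atan2( sin θ sin δ cos φ₁, cos δ − sin φ₁ sin φ₂ ) = atan2(-0.028658, 0.231114) = -7.069°.
λ₂ = λ₁ + Δλ = -85.620°.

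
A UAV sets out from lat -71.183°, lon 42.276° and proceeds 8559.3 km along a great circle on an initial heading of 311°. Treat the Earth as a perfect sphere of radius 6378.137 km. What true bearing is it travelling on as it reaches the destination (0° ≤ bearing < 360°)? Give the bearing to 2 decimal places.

The arc subtends δ = 8559.3/6378.137 = 1.341975 rad at the centre.
Start latitude φ₁ = -1.242378 rad; initial bearing θ = 5.427974 rad.
Applying the spherical law of cosines for sides, sin φ₂ = sin φ₁ cos δ + cos φ₁ sin δ cos θ = -0.008613, so φ₂ = -0.493°.
For the longitude increment, Δλ = atan2( sin θ sin δ cos φ₁, cos δ − sin φ₁ sin φ₂ ) = atan2(-0.237084, 0.218677) = -47.313°.
Hence λ₂ = 42.276° + -47.313° = -5.037°.
The forward bearing on arrival equals the back-azimuth from the destination plus 180°.
Back-azimuth from P₂ (-0.49°, -5.04°) to P₁ (-71.18°, 42.28°), with Δλ' = λ₁ − λ₂ = 47.31°: atan2( sin Δλ' cos φ₁ , cos φ₂ sin φ₁ − sin φ₂ cos φ₁ cos Δλ' ) = 165.91°.
Final bearing = (165.91° + 180°) mod 360° = 345.91°.

final bearing 345.91°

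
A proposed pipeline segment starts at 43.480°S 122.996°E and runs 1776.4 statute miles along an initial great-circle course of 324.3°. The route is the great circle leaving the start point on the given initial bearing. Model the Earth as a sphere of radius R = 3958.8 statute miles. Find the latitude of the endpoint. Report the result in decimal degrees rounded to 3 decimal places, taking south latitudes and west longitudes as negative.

latitude -21.368°

The arc subtends δ = 1776.4/3958.8 = 0.448722 rad at the centre.
Converting: φ₁ = -0.758869 rad, θ = 5.660103 rad.
Destination latitude: φ₂ = arcsin( sin φ₁ cos δ + cos φ₁ sin δ cos θ ) = arcsin(-0.364352) = -21.368°.
Then Δλ = atan2(-0.183688, 0.650291) = -0.275298 rad, from sin θ sin δ cos φ₁ over cos δ − sin φ₁ sin φ₂.
λ₂ = λ₁ + Δλ = 107.223°.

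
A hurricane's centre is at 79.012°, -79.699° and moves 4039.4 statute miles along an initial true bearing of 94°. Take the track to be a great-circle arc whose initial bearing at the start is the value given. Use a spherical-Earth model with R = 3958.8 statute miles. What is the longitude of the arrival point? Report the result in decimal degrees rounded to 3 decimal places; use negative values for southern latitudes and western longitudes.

Central angle δ = d/R = 1.020360 rad.
Start latitude φ₁ = 1.379020 rad; initial bearing θ = 1.640609 rad.
Destination latitude: φ₂ = arcsin( sin φ₁ cos δ + cos φ₁ sin δ cos θ ) = arcsin(0.502138) = 30.142°.
Δλ = atan2( sin θ sin δ cos φ₁ , cos δ − sin φ₁ sin φ₂ ) = atan2(0.162055, 0.030127) = 1.386990 rad = 79.469°.
λ₂ = λ₁ + Δλ = -0.230°.

longitude -0.230°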